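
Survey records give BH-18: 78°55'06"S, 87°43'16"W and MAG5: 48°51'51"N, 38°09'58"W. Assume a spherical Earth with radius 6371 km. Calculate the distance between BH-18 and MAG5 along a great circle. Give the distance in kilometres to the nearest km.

14575 km

BH-18: φ = -78.91833°, λ = -87.72111°
MAG5: φ = +48.86417°, λ = -38.16611°
Δφ = 127.7825°,  Δλ = 49.5550°
a = sin²(Δφ/2) + cos φ₁ cos φ₂ sin²(Δλ/2) = 0.828541
c = 2·arcsin(√a) = 2.287739 rad = 131.0778°
d = R·c = 6371 × 2.287739 = 14575.2 km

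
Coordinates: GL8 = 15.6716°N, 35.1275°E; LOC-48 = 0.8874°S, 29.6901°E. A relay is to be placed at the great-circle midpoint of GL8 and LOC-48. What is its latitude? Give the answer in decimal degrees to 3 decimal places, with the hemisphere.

7.400°N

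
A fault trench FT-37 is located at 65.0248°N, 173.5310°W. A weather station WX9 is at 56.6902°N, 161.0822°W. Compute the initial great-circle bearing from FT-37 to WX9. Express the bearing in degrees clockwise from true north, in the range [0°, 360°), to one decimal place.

138.4°

Δλ = 12.4488°
y = sin Δλ · cos φ₂ = 0.118382
x = cos φ₁ sin φ₂ − sin φ₁ cos φ₂ cos Δλ = -0.133250
θ = atan2(y, x) = 138.3814° → 138.3814° (mod 360°)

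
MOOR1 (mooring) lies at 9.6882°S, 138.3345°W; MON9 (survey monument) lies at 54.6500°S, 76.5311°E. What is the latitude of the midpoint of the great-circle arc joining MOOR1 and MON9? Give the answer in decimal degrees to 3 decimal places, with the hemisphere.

Bx = cos φ₂ cos Δλ = -0.474714,  By = cos φ₂ sin Δλ = -0.330741
φₘ = atan2(sin φ₁ + sin φ₂, √((cos φ₁ + Bx)² + By²)) = -58.25637°
λₘ = λ₁ + atan2(By, cos φ₁ + Bx) = -171.24593°

58.256°S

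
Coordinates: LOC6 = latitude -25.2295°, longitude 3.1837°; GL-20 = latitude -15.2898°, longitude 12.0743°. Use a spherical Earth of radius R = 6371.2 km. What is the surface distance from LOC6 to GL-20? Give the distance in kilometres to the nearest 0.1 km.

1441.7 km

Δφ = 9.9397°,  Δλ = 8.8906°
a = sin²(Δφ/2) + cos φ₁ cos φ₂ sin²(Δλ/2) = 0.012747
c = 2·arcsin(√a) = 0.226288 rad = 12.9653°
d = R·c = 6371.2 × 0.226288 = 1441.7 km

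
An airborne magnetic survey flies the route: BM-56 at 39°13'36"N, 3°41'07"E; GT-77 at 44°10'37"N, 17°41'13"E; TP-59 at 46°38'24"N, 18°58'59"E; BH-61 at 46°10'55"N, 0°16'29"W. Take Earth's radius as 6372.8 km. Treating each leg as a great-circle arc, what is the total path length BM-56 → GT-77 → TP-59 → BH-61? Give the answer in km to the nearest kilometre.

3050 km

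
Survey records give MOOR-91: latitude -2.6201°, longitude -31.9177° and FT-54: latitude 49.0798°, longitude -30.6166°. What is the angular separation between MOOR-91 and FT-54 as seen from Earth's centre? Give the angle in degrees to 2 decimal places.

Δφ = 51.6999°,  Δλ = 1.3011°
a = sin²(Δφ/2) + cos φ₁ cos φ₂ sin²(Δλ/2) = 0.190194
c = 2·arcsin(√a) = 0.902548 rad = 51.7122°

51.71°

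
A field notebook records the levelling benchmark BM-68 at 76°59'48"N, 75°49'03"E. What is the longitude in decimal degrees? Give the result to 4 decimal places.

75.8175°E

75° + 49′/60 + 3″/3600 = 75 + 0.81667 + 0.00083 = 75.8175°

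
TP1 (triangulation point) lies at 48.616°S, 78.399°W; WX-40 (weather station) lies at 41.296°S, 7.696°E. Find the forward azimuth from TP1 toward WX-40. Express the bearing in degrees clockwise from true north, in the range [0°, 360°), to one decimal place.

Δλ = 86.0950°
y = sin Δλ · cos φ₂ = 0.749566
x = cos φ₁ sin φ₂ − sin φ₁ cos φ₂ cos Δλ = -0.397904
θ = atan2(y, x) = 117.9614° → 117.9614° (mod 360°)

118.0°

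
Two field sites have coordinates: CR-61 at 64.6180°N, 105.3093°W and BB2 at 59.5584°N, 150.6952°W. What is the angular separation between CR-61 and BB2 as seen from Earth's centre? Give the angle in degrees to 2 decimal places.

Δφ = -5.0596°,  Δλ = -45.3859°
a = sin²(Δφ/2) + cos φ₁ cos φ₂ sin²(Δλ/2) = 0.034272
c = 2·arcsin(√a) = 0.372405 rad = 21.3372°

21.34°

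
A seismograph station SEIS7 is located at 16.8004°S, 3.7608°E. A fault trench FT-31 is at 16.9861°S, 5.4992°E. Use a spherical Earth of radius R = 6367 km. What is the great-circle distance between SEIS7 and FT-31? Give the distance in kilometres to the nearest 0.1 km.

186.0 km

Δφ = -0.1857°,  Δλ = 1.7384°
a = sin²(Δφ/2) + cos φ₁ cos φ₂ sin²(Δλ/2) = 0.000213
c = 2·arcsin(√a) = 0.029212 rad = 1.6737°
d = R·c = 6367 × 0.029212 = 186.0 km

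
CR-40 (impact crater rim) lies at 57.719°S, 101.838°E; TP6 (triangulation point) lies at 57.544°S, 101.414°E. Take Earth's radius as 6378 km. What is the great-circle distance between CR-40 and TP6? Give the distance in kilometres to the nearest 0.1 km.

31.9 km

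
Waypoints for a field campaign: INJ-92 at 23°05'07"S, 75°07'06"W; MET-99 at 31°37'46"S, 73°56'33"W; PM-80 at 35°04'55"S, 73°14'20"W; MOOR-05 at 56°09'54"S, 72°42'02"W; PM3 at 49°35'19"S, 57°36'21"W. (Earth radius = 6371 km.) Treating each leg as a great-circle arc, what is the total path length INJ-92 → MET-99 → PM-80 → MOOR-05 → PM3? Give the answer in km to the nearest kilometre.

4936 km

INJ-92: φ = -23.08528°, λ = -75.11833°
MET-99: φ = -31.62944°, λ = -73.94250°
PM-80: φ = -35.08194°, λ = -73.23889°
MOOR-05: φ = -56.16500°, λ = -72.70056°
PM3: φ = -49.58861°, λ = -57.60583°
INJ-92→MET-99: c = 0.150230 rad, d = 957.11 km
MET-99→PM-80: c = 0.061124 rad, d = 389.42 km
PM-80→MOOR-05: c = 0.368025 rad, d = 2344.68 km
MOOR-05→PM3: c = 0.195422 rad, d = 1245.04 km
Total = 957.11 + 389.42 + 2344.68 + 1245.04 = 4936.26 km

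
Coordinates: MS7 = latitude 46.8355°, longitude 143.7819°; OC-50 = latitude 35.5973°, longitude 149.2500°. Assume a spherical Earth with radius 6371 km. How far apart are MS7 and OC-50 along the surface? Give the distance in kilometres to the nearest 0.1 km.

1329.8 km

Δφ = -11.2382°,  Δλ = 5.4681°
a = sin²(Δφ/2) + cos φ₁ cos φ₂ sin²(Δλ/2) = 0.010853
c = 2·arcsin(√a) = 0.208734 rad = 11.9596°
d = R·c = 6371 × 0.208734 = 1329.8 km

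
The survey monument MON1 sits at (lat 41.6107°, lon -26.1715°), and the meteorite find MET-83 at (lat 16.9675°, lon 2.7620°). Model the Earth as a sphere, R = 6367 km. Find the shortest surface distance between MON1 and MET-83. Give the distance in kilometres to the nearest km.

3884 km

Δφ = -24.6432°,  Δλ = 28.9335°
a = sin²(Δφ/2) + cos φ₁ cos φ₂ sin²(Δλ/2) = 0.090170
c = 2·arcsin(√a) = 0.609977 rad = 34.9491°
d = R·c = 6367 × 0.609977 = 3883.7 km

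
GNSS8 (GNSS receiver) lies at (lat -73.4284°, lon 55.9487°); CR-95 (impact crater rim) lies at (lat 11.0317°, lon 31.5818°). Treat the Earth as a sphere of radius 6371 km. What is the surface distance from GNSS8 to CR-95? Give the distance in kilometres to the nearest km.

Δφ = 84.4601°,  Δλ = -24.3669°
a = sin²(Δφ/2) + cos φ₁ cos φ₂ sin²(Δλ/2) = 0.464199
c = 2·arcsin(√a) = 1.499133 rad = 85.8940°
d = R·c = 6371 × 1.499133 = 9551.0 km

9551 km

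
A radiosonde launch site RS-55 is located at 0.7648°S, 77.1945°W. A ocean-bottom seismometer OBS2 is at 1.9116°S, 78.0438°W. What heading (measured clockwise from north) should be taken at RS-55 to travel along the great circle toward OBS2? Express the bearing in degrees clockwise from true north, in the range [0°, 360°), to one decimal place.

216.5°

Δλ = -0.8493°
y = sin Δλ · cos φ₂ = -0.014814
x = cos φ₁ sin φ₂ − sin φ₁ cos φ₂ cos Δλ = -0.020016
θ = atan2(y, x) = -143.4934° → 216.5066° (mod 360°)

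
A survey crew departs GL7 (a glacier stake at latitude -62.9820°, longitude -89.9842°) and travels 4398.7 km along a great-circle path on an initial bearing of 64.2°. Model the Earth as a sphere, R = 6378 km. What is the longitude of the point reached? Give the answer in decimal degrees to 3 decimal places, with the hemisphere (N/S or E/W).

46.174°W

δ = d/R = 4398.7/6378 = 0.689668 rad
φ₂ = arcsin(sin φ₁ cos δ + cos φ₁ sin δ cos θ)
   = arcsin(-0.89086·0.77146 + 0.45427·0.63628·0.43523) = -34.15703°
λ₂ = λ₁ + atan2(sin θ sin δ cos φ₁, cos δ − sin φ₁ sin φ₂) = -46.17405°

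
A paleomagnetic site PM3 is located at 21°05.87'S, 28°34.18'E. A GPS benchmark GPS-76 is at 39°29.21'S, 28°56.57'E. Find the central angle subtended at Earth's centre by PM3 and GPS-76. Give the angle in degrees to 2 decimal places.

18.39°

PM3: φ = -21.09783°, λ = +28.56967°
GPS-76: φ = -39.48683°, λ = +28.94283°
Δφ = -18.3890°,  Δλ = 0.3732°
a = sin²(Δφ/2) + cos φ₁ cos φ₂ sin²(Δλ/2) = 0.025539
c = 2·arcsin(√a) = 0.320997 rad = 18.3918°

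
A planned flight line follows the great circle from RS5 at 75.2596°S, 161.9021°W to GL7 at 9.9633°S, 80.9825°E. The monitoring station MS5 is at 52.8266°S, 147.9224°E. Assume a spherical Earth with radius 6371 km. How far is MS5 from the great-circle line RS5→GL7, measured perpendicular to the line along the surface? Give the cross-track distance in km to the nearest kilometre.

δ₁₃ = central angle RS5→MS5 = 0.517523 rad  (haversine)
θ₁₃ = bearing RS5→MS5 = 290.282°,  θ₁₂ = bearing RS5→GL7 = 241.391°
dₓₜ = R·arcsin(sin δ₁₃ · sin(θ₁₃ − θ₁₂)) = 6371·arcsin(0.49473·sin(48.892°)) = 2433.616 km
|dₓₜ| = 2433.616 km

2434 km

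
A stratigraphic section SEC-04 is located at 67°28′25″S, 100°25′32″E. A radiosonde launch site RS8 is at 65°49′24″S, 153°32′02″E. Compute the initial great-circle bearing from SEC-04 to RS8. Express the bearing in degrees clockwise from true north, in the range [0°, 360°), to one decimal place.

SEC-04: φ = -67.47361°, λ = +100.42556°
RS8: φ = -65.82333°, λ = +153.53389°
Δλ = 53.1083°
y = sin Δλ · cos φ₂ = 0.327548
x = cos φ₁ sin φ₂ − sin φ₁ cos φ₂ cos Δλ = -0.122408
θ = atan2(y, x) = 110.4912° → 110.4912° (mod 360°)

110.5°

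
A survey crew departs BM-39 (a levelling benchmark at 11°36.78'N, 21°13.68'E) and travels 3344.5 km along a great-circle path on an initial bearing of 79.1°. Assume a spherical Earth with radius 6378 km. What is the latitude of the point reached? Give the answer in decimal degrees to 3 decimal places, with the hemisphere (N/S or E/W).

15.485°N

BM-39: φ = +11.61300°, λ = +21.22800°
δ = d/R = 3344.5/6378 = 0.524381 rad
φ₂ = arcsin(sin φ₁ cos δ + cos φ₁ sin δ cos θ)
   = arcsin(0.20130·0.86563 + 0.97953·0.50068·0.18910) = 15.48523°
λ₂ = λ₁ + atan2(sin θ sin δ cos φ₁, cos δ − sin φ₁ sin φ₂) = 51.90272°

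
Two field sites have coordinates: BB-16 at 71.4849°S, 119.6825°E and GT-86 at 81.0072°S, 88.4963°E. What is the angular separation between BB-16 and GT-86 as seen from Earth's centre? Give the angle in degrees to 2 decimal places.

11.75°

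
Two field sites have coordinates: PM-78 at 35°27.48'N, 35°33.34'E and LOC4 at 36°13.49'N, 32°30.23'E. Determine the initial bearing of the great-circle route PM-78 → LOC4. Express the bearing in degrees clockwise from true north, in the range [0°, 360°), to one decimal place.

PM-78: φ = +35.45800°, λ = +35.55567°
LOC4: φ = +36.22483°, λ = +32.50383°
Δλ = -3.0518°
y = sin Δλ · cos φ₂ = -0.042948
x = cos φ₁ sin φ₂ − sin φ₁ cos φ₂ cos Δλ = 0.014047
θ = atan2(y, x) = -71.8887° → 288.1113° (mod 360°)

288.1°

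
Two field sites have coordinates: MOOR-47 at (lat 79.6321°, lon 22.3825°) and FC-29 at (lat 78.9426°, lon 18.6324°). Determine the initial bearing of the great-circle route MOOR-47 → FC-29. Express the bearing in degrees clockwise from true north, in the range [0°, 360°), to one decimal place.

227.2°

Δλ = -3.7501°
y = sin Δλ · cos φ₂ = -0.012544
x = cos φ₁ sin φ₂ − sin φ₁ cos φ₂ cos Δλ = -0.011630
θ = atan2(y, x) = -132.8339° → 227.1661° (mod 360°)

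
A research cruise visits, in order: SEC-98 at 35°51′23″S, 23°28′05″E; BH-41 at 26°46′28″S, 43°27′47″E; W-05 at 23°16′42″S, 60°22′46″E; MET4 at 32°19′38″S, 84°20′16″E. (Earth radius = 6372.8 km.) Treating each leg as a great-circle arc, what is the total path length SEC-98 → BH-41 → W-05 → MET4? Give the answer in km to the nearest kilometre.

6448 km

SEC-98: φ = -35.85639°, λ = +23.46806°
BH-41: φ = -26.77444°, λ = +43.46306°
W-05: φ = -23.27833°, λ = +60.37944°
MET4: φ = -32.32722°, λ = +84.33778°
SEC-98→BH-41: c = 0.336709 rad, d = 2145.78 km
BH-41→W-05: c = 0.274160 rad, d = 1747.16 km
W-05→MET4: c = 0.400987 rad, d = 2555.41 km
Total = 2145.78 + 1747.16 + 2555.41 = 6448.35 km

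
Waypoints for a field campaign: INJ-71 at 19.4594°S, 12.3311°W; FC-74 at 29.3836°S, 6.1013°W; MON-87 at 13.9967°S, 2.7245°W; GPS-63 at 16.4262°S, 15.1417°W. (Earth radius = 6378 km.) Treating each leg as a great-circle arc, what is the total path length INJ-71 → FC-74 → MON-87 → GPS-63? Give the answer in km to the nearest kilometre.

INJ-71→FC-74: c = 0.199404 rad, d = 1271.80 km
FC-74→MON-87: c = 0.274030 rad, d = 1747.76 km
MON-87→GPS-63: c = 0.213337 rad, d = 1360.66 km
Total = 1271.80 + 1747.76 + 1360.66 = 4380.22 km

4380 km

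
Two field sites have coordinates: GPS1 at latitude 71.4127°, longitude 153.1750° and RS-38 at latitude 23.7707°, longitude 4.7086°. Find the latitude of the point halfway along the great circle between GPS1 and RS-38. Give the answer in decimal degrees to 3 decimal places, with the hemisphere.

Bx = cos φ₂ cos Δλ = -0.780027,  By = cos φ₂ sin Δλ = -0.478630
φₘ = atan2(sin φ₁ + sin φ₂, √((cos φ₁ + Bx)² + By²)) = 63.80016°
λₘ = λ₁ + atan2(By, cos φ₁ + Bx) = 19.23270°

63.800°N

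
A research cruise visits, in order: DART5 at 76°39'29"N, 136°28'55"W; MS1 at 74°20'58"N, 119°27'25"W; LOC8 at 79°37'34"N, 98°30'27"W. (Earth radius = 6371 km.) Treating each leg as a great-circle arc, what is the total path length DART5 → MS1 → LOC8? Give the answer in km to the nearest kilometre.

DART5: φ = +76.65806°, λ = -136.48194°
MS1: φ = +74.34944°, λ = -119.45694°
LOC8: φ = +79.62611°, λ = -98.50750°
DART5→MS1: c = 0.084164 rad, d = 536.21 km
MS1→LOC8: c = 0.122133 rad, d = 778.11 km
Total = 536.21 + 778.11 = 1314.32 km

1314 km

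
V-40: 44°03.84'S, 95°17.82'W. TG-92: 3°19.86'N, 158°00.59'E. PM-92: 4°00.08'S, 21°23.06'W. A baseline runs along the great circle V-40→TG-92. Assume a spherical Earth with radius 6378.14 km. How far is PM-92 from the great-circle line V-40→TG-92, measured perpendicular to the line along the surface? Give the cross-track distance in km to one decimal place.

100.4 km

V-40: φ = -44.06400°, λ = -95.29700°
TG-92: φ = +3.33100°, λ = +158.00983°
PM-92: φ = -4.00133°, λ = -21.38433°
δ₁₃ = central angle V-40→PM-92 = 1.321049 rad  (haversine)
θ₁₃ = bearing V-40→PM-92 = 81.567°,  θ₁₂ = bearing V-40→TG-92 = 260.636°
dₓₜ = R·arcsin(sin δ₁₃ · sin(θ₁₃ − θ₁₂)) = 6378.14·arcsin(0.96897·sin(-179.069°)) = -100.375 km
|dₓₜ| = 100.375 km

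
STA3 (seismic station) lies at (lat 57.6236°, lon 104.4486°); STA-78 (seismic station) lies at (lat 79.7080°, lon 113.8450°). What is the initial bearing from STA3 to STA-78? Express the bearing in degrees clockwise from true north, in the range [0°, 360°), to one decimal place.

4.4°

Δλ = 9.3964°
y = sin Δλ · cos φ₂ = 0.029170
x = cos φ₁ sin φ₂ − sin φ₁ cos φ₂ cos Δλ = 0.377997
θ = atan2(y, x) = 4.4127° → 4.4127° (mod 360°)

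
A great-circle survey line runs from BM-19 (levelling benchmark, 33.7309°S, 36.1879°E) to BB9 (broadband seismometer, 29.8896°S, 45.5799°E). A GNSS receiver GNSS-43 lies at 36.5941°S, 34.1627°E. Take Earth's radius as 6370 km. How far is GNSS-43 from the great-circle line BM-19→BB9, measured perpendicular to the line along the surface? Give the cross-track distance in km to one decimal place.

223.1 km

δ₁₃ = central angle BM-19→GNSS-43 = 0.057722 rad  (haversine)
θ₁₃ = bearing BM-19→GNSS-43 = 209.460°,  θ₁₂ = bearing BM-19→BB9 = 66.834°
dₓₜ = R·arcsin(sin δ₁₃ · sin(θ₁₃ − θ₁₂)) = 6370·arcsin(0.05769·sin(142.626°)) = 223.111 km
|dₓₜ| = 223.111 km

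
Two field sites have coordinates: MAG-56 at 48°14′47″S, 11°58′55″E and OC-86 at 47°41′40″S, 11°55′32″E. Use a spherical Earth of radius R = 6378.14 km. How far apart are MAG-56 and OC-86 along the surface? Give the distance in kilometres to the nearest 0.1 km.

61.6 km

MAG-56: φ = -48.24639°, λ = +11.98194°
OC-86: φ = -47.69444°, λ = +11.92556°
Δφ = 0.5519°,  Δλ = -0.0564°
a = sin²(Δφ/2) + cos φ₁ cos φ₂ sin²(Δλ/2) = 0.000023
c = 2·arcsin(√a) = 0.009656 rad = 0.5532°
d = R·c = 6378.14 × 0.009656 = 61.6 km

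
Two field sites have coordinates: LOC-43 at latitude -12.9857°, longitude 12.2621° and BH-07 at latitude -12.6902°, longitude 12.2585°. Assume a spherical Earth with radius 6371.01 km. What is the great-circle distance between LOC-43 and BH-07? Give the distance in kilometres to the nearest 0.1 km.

Δφ = 0.2955°,  Δλ = -0.0036°
a = sin²(Δφ/2) + cos φ₁ cos φ₂ sin²(Δλ/2) = 0.000007
c = 2·arcsin(√a) = 0.005158 rad = 0.2955°
d = R·c = 6371.01 × 0.005158 = 32.9 km

32.9 km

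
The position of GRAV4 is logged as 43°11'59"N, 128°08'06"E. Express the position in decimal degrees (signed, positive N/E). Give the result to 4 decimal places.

+43.1997°, +128.1350°

lat: 43.1997° N → +43.1997°
lon: 128.1350° E → +128.1350°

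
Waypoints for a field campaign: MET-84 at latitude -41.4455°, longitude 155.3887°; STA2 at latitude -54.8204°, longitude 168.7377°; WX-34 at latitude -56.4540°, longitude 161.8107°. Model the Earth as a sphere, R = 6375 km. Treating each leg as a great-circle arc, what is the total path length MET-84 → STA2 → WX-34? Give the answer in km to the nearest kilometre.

2253 km

MET-84→STA2: c = 0.279444 rad, d = 1781.45 km
STA2→WX-34: c = 0.073914 rad, d = 471.20 km
Total = 1781.45 + 471.20 = 2252.66 km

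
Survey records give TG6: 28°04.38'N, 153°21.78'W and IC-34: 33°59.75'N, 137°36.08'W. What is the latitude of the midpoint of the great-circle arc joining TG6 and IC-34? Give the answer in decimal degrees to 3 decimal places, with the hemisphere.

TG6: φ = +28.07300°, λ = -153.36300°
IC-34: φ = +33.99583°, λ = -137.60133°
Bx = cos φ₂ cos Δλ = 0.797905,  By = cos φ₂ sin Δλ = 0.225208
φₘ = atan2(sin φ₁ + sin φ₂, √((cos φ₁ + Bx)² + By²)) = 31.27490°
λₘ = λ₁ + atan2(By, cos φ₁ + Bx) = -145.72903°

31.275°N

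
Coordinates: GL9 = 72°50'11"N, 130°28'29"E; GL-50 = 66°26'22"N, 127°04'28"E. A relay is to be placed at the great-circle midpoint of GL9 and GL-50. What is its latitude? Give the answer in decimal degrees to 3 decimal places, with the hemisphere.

GL9: φ = +72.83639°, λ = +130.47472°
GL-50: φ = +66.43944°, λ = +127.07444°
Bx = cos φ₂ cos Δλ = 0.399014,  By = cos φ₂ sin Δλ = -0.023708
φₘ = atan2(sin φ₁ + sin φ₂, √((cos φ₁ + Bx)² + By²)) = 69.64596°
λₘ = λ₁ + atan2(By, cos φ₁ + Bx) = 128.51853°

69.646°N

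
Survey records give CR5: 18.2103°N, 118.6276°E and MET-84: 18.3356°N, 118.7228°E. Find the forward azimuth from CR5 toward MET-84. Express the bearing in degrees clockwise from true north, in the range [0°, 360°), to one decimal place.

Δλ = 0.0952°
y = sin Δλ · cos φ₂ = 0.001577
x = cos φ₁ sin φ₂ − sin φ₁ cos φ₂ cos Δλ = 0.002187
θ = atan2(y, x) = 35.7942° → 35.7942° (mod 360°)

35.8°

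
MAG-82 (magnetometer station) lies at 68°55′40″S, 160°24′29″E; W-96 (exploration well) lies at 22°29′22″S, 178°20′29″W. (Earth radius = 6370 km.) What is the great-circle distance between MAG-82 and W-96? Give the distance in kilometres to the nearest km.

MAG-82: φ = -68.92778°, λ = +160.40806°
W-96: φ = -22.48944°, λ = -178.34139°
Δφ = 46.4383°,  Δλ = 21.2506°
a = sin²(Δφ/2) + cos φ₁ cos φ₂ sin²(Δλ/2) = 0.166727
c = 2·arcsin(√a) = 0.841230 rad = 48.1989°
d = R·c = 6370 × 0.841230 = 5358.6 km

5359 km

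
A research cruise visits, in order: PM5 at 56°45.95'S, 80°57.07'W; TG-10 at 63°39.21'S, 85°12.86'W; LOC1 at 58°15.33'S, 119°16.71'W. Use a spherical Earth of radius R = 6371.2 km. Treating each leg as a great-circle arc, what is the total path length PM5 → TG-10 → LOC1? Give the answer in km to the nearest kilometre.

PM5: φ = -56.76583°, λ = -80.95117°
TG-10: φ = -63.65350°, λ = -85.21433°
LOC1: φ = -58.25550°, λ = -119.27850°
PM5→TG-10: c = 0.125700 rad, d = 800.86 km
TG-10→LOC1: c = 0.299447 rad, d = 1907.84 km
Total = 800.86 + 1907.84 = 2708.70 km

2709 km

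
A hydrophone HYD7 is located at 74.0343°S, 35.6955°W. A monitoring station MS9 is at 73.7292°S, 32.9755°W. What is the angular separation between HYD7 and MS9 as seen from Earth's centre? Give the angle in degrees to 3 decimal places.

0.814°

Δφ = 0.3051°,  Δλ = 2.7200°
a = sin²(Δφ/2) + cos φ₁ cos φ₂ sin²(Δλ/2) = 0.000051
c = 2·arcsin(√a) = 0.014213 rad = 0.8143°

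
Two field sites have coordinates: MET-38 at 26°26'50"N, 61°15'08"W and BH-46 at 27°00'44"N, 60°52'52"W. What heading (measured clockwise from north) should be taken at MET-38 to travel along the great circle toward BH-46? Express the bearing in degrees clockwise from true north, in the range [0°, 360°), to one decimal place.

MET-38: φ = +26.44722°, λ = -61.25222°
BH-46: φ = +27.01222°, λ = -60.88111°
Δλ = 0.3711°
y = sin Δλ · cos φ₂ = 0.005770
x = cos φ₁ sin φ₂ − sin φ₁ cos φ₂ cos Δλ = 0.009869
θ = atan2(y, x) = 30.3145° → 30.3145° (mod 360°)

30.3°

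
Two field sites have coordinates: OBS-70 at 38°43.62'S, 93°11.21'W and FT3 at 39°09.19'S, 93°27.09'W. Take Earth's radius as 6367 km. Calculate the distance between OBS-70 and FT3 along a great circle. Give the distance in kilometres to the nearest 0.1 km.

52.6 km

OBS-70: φ = -38.72700°, λ = -93.18683°
FT3: φ = -39.15317°, λ = -93.45150°
Δφ = -0.4262°,  Δλ = -0.2647°
a = sin²(Δφ/2) + cos φ₁ cos φ₂ sin²(Δλ/2) = 0.000017
c = 2·arcsin(√a) = 0.008260 rad = 0.4733°
d = R·c = 6367 × 0.008260 = 52.6 km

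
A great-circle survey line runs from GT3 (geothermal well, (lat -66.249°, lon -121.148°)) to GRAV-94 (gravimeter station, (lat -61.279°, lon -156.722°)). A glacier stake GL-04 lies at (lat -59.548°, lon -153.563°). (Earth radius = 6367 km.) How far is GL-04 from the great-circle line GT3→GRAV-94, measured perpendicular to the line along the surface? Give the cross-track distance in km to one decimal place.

254.7 km

δ₁₃ = central angle GT3→GL-04 = 0.278884 rad  (haversine)
θ₁₃ = bearing GT3→GL-04 = 279.283°,  θ₁₂ = bearing GT3→GRAV-94 = 270.931°
dₓₜ = R·arcsin(sin δ₁₃ · sin(θ₁₃ − θ₁₂)) = 6367·arcsin(0.27528·sin(8.352°)) = 254.667 km
|dₓₜ| = 254.667 km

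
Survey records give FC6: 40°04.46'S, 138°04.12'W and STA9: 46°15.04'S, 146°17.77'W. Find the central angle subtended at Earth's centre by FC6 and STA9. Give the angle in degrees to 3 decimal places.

FC6: φ = -40.07433°, λ = -138.06867°
STA9: φ = -46.25067°, λ = -146.29617°
Δφ = -6.1763°,  Δλ = -8.2275°
a = sin²(Δφ/2) + cos φ₁ cos φ₂ sin²(Δλ/2) = 0.005625
c = 2·arcsin(√a) = 0.150145 rad = 8.6027°

8.603°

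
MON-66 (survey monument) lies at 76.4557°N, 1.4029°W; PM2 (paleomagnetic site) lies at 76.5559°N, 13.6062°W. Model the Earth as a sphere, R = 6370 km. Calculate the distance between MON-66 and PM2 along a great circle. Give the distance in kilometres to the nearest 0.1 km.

Δφ = 0.1002°,  Δλ = -12.2033°
a = sin²(Δφ/2) + cos φ₁ cos φ₂ sin²(Δλ/2) = 0.000616
c = 2·arcsin(√a) = 0.049642 rad = 2.8443°
d = R·c = 6370 × 0.049642 = 316.2 km

316.2 km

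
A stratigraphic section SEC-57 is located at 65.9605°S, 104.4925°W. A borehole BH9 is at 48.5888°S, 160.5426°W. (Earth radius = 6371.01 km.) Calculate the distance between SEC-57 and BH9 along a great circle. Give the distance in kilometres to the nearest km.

Δφ = 17.3717°,  Δλ = -56.0501°
a = sin²(Δφ/2) + cos φ₁ cos φ₂ sin²(Δλ/2) = 0.082293
c = 2·arcsin(√a) = 0.581910 rad = 33.3410°
d = R·c = 6371.01 × 0.581910 = 3707.4 km

3707 km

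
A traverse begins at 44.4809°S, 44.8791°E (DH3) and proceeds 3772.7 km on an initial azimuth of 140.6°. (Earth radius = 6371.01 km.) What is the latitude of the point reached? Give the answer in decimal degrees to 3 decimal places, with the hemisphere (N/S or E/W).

62.761°S

δ = d/R = 3772.7/6371.01 = 0.592167 rad
φ₂ = arcsin(sin φ₁ cos δ + cos φ₁ sin δ cos θ)
   = arcsin(-0.70067·0.82973 + 0.71348·0.55816·-0.77273) = -62.76069°
λ₂ = λ₁ + atan2(sin θ sin δ cos φ₁, cos δ − sin φ₁ sin φ₂) = 95.59657°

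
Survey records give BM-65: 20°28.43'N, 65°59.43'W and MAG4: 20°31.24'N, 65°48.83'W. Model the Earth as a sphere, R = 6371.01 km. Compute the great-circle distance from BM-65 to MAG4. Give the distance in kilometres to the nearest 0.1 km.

19.1 km

BM-65: φ = +20.47383°, λ = -65.99050°
MAG4: φ = +20.52067°, λ = -65.81383°
Δφ = 0.0468°,  Δλ = 0.1767°
a = sin²(Δφ/2) + cos φ₁ cos φ₂ sin²(Δλ/2) = 0.000002
c = 2·arcsin(√a) = 0.003002 rad = 0.1720°
d = R·c = 6371.01 × 0.003002 = 19.1 km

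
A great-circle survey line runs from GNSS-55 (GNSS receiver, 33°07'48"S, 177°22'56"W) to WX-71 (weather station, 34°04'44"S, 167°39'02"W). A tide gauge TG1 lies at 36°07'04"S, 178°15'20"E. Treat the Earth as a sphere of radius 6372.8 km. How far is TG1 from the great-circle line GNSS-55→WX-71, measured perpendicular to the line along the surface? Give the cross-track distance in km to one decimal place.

GNSS-55: φ = -33.13000°, λ = -177.38222°
WX-71: φ = -34.07889°, λ = -167.65056°
TG1: φ = -36.11778°, λ = +178.25556°
δ₁₃ = central angle GNSS-55→TG1 = 0.081497 rad  (haversine)
θ₁₃ = bearing GNSS-55→TG1 = 229.005°,  θ₁₂ = bearing GNSS-55→WX-71 = 99.359°
dₓₜ = R·arcsin(sin δ₁₃ · sin(θ₁₃ − θ₁₂)) = 6372.8·arcsin(0.08141·sin(129.646°)) = 399.727 km
|dₓₜ| = 399.727 km

399.7 km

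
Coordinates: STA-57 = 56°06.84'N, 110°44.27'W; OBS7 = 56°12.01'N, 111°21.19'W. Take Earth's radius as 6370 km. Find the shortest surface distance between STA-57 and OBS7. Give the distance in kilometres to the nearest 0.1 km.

STA-57: φ = +56.11400°, λ = -110.73783°
OBS7: φ = +56.20017°, λ = -111.35317°
Δφ = 0.0862°,  Δλ = -0.6153°
a = sin²(Δφ/2) + cos φ₁ cos φ₂ sin²(Δλ/2) = 0.000010
c = 2·arcsin(√a) = 0.006167 rad = 0.3534°
d = R·c = 6370 × 0.006167 = 39.3 km

39.3 km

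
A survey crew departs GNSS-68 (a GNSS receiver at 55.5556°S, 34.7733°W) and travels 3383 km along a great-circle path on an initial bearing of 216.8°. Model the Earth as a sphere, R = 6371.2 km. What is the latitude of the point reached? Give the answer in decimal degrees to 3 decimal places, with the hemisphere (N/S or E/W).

70.130°S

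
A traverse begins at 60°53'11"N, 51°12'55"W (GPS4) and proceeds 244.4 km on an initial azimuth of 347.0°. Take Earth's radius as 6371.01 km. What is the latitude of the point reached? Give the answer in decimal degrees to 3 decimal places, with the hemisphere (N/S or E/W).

63.024°N

GPS4: φ = +60.88639°, λ = -51.21528°
δ = d/R = 244.4/6371.01 = 0.038361 rad
φ₂ = arcsin(sin φ₁ cos δ + cos φ₁ sin δ cos θ)
   = arcsin(0.87366·0.99926 + 0.48654·0.03835·0.97437) = 63.02386°
λ₂ = λ₁ + atan2(sin θ sin δ cos φ₁, cos δ − sin φ₁ sin φ₂) = -52.30504°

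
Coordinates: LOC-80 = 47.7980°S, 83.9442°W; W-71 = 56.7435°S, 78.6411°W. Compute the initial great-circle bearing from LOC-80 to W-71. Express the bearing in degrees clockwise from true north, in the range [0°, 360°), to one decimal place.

162.1°

Δλ = 5.3031°
y = sin Δλ · cos φ₂ = 0.050684
x = cos φ₁ sin φ₂ − sin φ₁ cos φ₂ cos Δλ = -0.157234
θ = atan2(y, x) = 162.1332° → 162.1332° (mod 360°)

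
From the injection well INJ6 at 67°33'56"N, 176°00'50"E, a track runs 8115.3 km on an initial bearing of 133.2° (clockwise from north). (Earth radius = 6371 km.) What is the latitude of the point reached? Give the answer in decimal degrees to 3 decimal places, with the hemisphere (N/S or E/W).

1.187°N

INJ6: φ = +67.56556°, λ = +176.01389°
δ = d/R = 8115.3/6371 = 1.273787 rad
φ₂ = arcsin(sin φ₁ cos δ + cos φ₁ sin δ cos θ)
   = arcsin(0.92432·0.29266 + 0.38163·0.95622·-0.68455) = 1.18662°
λ₂ = λ₁ + atan2(sin θ sin δ cos φ₁, cos δ − sin φ₁ sin φ₂) = -139.78323°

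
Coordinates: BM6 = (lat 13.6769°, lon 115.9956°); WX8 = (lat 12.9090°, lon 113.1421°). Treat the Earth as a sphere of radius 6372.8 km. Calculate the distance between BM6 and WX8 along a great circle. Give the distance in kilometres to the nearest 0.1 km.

320.5 km

Δφ = -0.7679°,  Δλ = -2.8535°
a = sin²(Δφ/2) + cos φ₁ cos φ₂ sin²(Δλ/2) = 0.000632
c = 2·arcsin(√a) = 0.050287 rad = 2.8812°
d = R·c = 6372.8 × 0.050287 = 320.5 km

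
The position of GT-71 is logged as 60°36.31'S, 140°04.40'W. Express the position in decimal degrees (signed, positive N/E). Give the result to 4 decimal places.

lat: 60.6052° S → -60.6052°
lon: 140.0733° W → -140.0733°

-60.6052°, -140.0733°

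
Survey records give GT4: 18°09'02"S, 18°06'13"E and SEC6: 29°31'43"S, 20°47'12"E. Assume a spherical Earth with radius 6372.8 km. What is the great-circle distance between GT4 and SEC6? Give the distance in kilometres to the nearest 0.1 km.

1294.5 km

GT4: φ = -18.15056°, λ = +18.10361°
SEC6: φ = -29.52861°, λ = +20.78667°
Δφ = -11.3781°,  Δλ = 2.6831°
a = sin²(Δφ/2) + cos φ₁ cos φ₂ sin²(Δλ/2) = 0.010280
c = 2·arcsin(√a) = 0.203128 rad = 11.6384°
d = R·c = 6372.8 × 0.203128 = 1294.5 km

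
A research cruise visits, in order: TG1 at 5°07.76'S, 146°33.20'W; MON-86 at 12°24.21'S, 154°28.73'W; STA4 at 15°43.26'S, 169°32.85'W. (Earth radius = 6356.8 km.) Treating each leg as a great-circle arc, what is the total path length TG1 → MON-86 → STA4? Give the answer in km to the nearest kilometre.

2848 km

TG1: φ = -5.12933°, λ = -146.55333°
MON-86: φ = -12.40350°, λ = -154.47883°
STA4: φ = -15.72100°, λ = -169.54750°
TG1→MON-86: c = 0.186495 rad, d = 1185.51 km
MON-86→STA4: c = 0.261521 rad, d = 1662.43 km
Total = 1185.51 + 1662.43 = 2847.95 km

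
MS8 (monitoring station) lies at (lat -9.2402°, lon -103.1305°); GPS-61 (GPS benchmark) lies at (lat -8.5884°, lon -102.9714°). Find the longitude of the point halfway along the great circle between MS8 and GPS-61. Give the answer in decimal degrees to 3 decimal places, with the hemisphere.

Bx = cos φ₂ cos Δλ = 0.988783,  By = cos φ₂ sin Δλ = 0.002746
φₘ = atan2(sin φ₁ + sin φ₂, √((cos φ₁ + Bx)² + By²)) = -8.91431°
λₘ = λ₁ + atan2(By, cos φ₁ + Bx) = -103.05088°

103.051°W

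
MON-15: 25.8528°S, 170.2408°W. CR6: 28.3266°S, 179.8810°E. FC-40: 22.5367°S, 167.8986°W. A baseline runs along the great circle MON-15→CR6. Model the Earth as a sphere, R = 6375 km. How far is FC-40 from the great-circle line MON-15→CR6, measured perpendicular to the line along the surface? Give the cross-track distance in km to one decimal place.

δ₁₃ = central angle MON-15→FC-40 = 0.068844 rad  (haversine)
θ₁₃ = bearing MON-15→FC-40 = 33.280°,  θ₁₂ = bearing MON-15→CR6 = 252.073°
dₓₜ = R·arcsin(sin δ₁₃ · sin(θ₁₃ − θ₁₂)) = 6375·arcsin(0.06879·sin(-218.793°)) = 274.833 km
|dₓₜ| = 274.833 km

274.8 km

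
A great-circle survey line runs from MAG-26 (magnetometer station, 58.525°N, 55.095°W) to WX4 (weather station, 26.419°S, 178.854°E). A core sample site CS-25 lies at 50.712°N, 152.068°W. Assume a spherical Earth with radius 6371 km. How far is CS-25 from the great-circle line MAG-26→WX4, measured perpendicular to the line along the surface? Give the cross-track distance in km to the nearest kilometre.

1737 km

δ₁₃ = central angle MAG-26→CS-25 = 0.902106 rad  (haversine)
θ₁₃ = bearing MAG-26→CS-25 = 306.769°,  θ₁₂ = bearing MAG-26→WX4 = 286.697°
dₓₜ = R·arcsin(sin δ₁₃ · sin(θ₁₃ − θ₁₂)) = 6371·arcsin(0.78463·sin(20.072°)) = 1737.062 km
|dₓₜ| = 1737.062 km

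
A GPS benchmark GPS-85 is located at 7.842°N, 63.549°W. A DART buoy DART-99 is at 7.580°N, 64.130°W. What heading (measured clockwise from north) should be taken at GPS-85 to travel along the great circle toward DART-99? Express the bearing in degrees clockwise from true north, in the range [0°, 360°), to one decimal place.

Δλ = -0.5810°
y = sin Δλ · cos φ₂ = -0.010052
x = cos φ₁ sin φ₂ − sin φ₁ cos φ₂ cos Δλ = -0.004566
θ = atan2(y, x) = -114.4293° → 245.5707° (mod 360°)

245.6°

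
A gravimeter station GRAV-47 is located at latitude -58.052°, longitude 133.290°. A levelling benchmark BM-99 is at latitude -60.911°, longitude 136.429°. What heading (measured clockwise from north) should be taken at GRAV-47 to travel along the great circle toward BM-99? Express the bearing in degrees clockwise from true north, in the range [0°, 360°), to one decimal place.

152.2°

Δλ = 3.1390°
y = sin Δλ · cos φ₂ = 0.026622
x = cos φ₁ sin φ₂ − sin φ₁ cos φ₂ cos Δλ = -0.050497
θ = atan2(y, x) = 152.2021° → 152.2021° (mod 360°)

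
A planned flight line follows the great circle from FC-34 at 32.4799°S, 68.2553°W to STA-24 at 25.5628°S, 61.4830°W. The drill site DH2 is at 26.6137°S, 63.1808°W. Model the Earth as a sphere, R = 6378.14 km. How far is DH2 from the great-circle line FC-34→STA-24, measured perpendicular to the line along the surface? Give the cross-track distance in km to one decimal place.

δ₁₃ = central angle FC-34→DH2 = 0.128094 rad  (haversine)
θ₁₃ = bearing FC-34→DH2 = 38.247°,  θ₁₂ = bearing FC-34→STA-24 = 42.265°
dₓₜ = R·arcsin(sin δ₁₃ · sin(θ₁₃ − θ₁₂)) = 6378.14·arcsin(0.12774·sin(-4.019°)) = -57.102 km
|dₓₜ| = 57.102 km

57.1 km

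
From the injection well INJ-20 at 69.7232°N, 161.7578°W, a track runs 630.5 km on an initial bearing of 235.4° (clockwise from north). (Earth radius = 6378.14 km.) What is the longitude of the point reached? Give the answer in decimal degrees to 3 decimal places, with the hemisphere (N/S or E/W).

173.310°W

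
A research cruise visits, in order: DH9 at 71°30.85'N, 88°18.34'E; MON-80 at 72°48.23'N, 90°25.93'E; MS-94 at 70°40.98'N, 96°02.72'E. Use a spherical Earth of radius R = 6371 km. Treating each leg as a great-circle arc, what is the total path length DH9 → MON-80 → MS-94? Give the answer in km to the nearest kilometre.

467 km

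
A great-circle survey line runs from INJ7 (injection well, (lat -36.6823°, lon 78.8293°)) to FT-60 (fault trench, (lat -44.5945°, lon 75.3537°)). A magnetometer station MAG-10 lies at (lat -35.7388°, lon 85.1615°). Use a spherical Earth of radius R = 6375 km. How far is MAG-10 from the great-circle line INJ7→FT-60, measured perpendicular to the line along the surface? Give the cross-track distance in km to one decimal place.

519.8 km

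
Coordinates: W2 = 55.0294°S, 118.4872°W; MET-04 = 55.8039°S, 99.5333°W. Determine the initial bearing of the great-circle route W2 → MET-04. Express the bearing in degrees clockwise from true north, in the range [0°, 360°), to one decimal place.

101.9°

Δλ = 18.9539°
y = sin Δλ · cos φ₂ = 0.182550
x = cos φ₁ sin φ₂ − sin φ₁ cos φ₂ cos Δλ = -0.038488
θ = atan2(y, x) = 101.9056° → 101.9056° (mod 360°)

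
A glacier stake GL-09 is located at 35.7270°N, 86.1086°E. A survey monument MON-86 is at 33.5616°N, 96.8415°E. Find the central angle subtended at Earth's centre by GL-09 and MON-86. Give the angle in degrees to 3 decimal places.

Δφ = -2.1654°,  Δλ = 10.7329°
a = sin²(Δφ/2) + cos φ₁ cos φ₂ sin²(Δλ/2) = 0.006274
c = 2·arcsin(√a) = 0.158585 rad = 9.0863°

9.086°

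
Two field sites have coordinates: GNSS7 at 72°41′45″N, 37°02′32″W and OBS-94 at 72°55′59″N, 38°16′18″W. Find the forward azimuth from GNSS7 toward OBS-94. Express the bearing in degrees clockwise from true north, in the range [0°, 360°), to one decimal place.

303.7°

GNSS7: φ = +72.69583°, λ = -37.04222°
OBS-94: φ = +72.93306°, λ = -38.27167°
Δλ = -1.2294°
y = sin Δλ · cos φ₂ = -0.006297
x = cos φ₁ sin φ₂ − sin φ₁ cos φ₂ cos Δλ = 0.004205
θ = atan2(y, x) = -56.2678° → 303.7322° (mod 360°)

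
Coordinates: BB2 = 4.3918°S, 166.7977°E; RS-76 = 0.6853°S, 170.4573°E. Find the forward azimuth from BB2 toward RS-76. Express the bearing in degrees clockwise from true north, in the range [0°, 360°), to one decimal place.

Δλ = 3.6596°
y = sin Δλ · cos φ₂ = 0.063824
x = cos φ₁ sin φ₂ − sin φ₁ cos φ₂ cos Δλ = 0.064489
θ = atan2(y, x) = 44.7029° → 44.7029° (mod 360°)

44.7°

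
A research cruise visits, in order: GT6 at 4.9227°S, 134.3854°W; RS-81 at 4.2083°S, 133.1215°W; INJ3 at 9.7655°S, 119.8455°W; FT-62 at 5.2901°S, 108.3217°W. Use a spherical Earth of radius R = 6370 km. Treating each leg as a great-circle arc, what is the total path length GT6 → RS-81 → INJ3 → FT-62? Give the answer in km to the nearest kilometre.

GT6→RS-81: c = 0.025278 rad, d = 161.02 km
RS-81→INJ3: c = 0.249510 rad, d = 1589.38 km
INJ3→FT-62: c = 0.214093 rad, d = 1363.77 km
Total = 161.02 + 1589.38 + 1363.77 = 3114.18 km

3114 km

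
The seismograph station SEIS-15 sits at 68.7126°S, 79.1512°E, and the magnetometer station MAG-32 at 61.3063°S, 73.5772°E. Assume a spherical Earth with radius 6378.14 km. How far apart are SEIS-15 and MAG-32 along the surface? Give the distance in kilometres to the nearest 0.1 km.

864.3 km

Δφ = 7.4063°,  Δλ = -5.5740°
a = sin²(Δφ/2) + cos φ₁ cos φ₂ sin²(Δλ/2) = 0.004584
c = 2·arcsin(√a) = 0.135508 rad = 7.7641°
d = R·c = 6378.14 × 0.135508 = 864.3 km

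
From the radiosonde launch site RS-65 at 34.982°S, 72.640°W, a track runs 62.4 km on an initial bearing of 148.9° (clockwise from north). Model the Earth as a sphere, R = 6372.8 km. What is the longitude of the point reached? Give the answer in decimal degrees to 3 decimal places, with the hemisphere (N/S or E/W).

δ = d/R = 62.4/6372.8 = 0.009792 rad
φ₂ = arcsin(sin φ₁ cos δ + cos φ₁ sin δ cos θ)
   = arcsin(-0.57332·0.99995 + 0.81933·0.00979·-0.85627) = -35.46186°
λ₂ = λ₁ + atan2(sin θ sin δ cos φ₁, cos δ − sin φ₁ sin φ₂) = -72.28422°

72.284°W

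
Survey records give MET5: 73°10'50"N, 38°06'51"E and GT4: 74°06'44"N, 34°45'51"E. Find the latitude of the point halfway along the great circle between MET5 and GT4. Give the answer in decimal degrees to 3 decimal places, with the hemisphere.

73.653°N

MET5: φ = +73.18056°, λ = +38.11417°
GT4: φ = +74.11222°, λ = +34.76417°
Bx = cos φ₂ cos Δλ = 0.273286,  By = cos φ₂ sin Δλ = -0.015997
φₘ = atan2(sin φ₁ + sin φ₂, √((cos φ₁ + Bx)² + By²)) = 73.65300°
λₘ = λ₁ + atan2(By, cos φ₁ + Bx) = 36.48559°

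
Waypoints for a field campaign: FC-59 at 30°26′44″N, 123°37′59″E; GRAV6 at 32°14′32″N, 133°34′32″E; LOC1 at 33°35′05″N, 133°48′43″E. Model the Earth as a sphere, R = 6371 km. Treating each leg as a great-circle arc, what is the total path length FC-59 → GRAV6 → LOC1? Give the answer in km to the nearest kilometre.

1116 km

FC-59: φ = +30.44556°, λ = +123.63306°
GRAV6: φ = +32.24222°, λ = +133.57556°
LOC1: φ = +33.58472°, λ = +133.81194°
FC-59→GRAV6: c = 0.151424 rad, d = 964.72 km
GRAV6→LOC1: c = 0.023686 rad, d = 150.90 km
Total = 964.72 + 150.90 = 1115.62 km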